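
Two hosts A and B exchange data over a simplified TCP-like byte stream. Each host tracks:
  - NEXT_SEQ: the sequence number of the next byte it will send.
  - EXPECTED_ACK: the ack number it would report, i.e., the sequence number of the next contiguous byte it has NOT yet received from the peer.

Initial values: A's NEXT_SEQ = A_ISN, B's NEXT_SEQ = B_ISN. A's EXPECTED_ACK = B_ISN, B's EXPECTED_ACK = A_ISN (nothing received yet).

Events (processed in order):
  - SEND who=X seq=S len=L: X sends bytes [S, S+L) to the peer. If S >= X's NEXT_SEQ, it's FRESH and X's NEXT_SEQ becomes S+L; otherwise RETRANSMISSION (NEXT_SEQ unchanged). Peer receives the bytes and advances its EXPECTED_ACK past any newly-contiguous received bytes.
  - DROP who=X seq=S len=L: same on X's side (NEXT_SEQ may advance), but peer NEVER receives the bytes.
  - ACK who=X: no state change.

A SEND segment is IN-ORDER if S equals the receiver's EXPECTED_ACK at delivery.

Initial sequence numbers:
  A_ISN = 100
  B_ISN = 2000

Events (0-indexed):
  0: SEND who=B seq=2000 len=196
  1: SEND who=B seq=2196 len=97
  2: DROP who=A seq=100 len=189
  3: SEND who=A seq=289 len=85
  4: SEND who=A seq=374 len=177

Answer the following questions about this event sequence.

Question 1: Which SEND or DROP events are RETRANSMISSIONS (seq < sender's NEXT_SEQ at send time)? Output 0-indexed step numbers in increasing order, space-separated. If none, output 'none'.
Answer: none

Derivation:
Step 0: SEND seq=2000 -> fresh
Step 1: SEND seq=2196 -> fresh
Step 2: DROP seq=100 -> fresh
Step 3: SEND seq=289 -> fresh
Step 4: SEND seq=374 -> fresh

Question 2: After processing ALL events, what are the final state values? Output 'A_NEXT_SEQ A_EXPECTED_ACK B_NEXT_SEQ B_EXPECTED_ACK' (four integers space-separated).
Answer: 551 2293 2293 100

Derivation:
After event 0: A_seq=100 A_ack=2196 B_seq=2196 B_ack=100
After event 1: A_seq=100 A_ack=2293 B_seq=2293 B_ack=100
After event 2: A_seq=289 A_ack=2293 B_seq=2293 B_ack=100
After event 3: A_seq=374 A_ack=2293 B_seq=2293 B_ack=100
After event 4: A_seq=551 A_ack=2293 B_seq=2293 B_ack=100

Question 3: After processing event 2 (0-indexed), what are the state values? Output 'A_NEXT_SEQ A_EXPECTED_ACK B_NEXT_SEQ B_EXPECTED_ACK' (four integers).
After event 0: A_seq=100 A_ack=2196 B_seq=2196 B_ack=100
After event 1: A_seq=100 A_ack=2293 B_seq=2293 B_ack=100
After event 2: A_seq=289 A_ack=2293 B_seq=2293 B_ack=100

289 2293 2293 100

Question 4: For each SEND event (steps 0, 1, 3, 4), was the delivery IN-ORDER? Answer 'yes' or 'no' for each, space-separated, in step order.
Answer: yes yes no no

Derivation:
Step 0: SEND seq=2000 -> in-order
Step 1: SEND seq=2196 -> in-order
Step 3: SEND seq=289 -> out-of-order
Step 4: SEND seq=374 -> out-of-order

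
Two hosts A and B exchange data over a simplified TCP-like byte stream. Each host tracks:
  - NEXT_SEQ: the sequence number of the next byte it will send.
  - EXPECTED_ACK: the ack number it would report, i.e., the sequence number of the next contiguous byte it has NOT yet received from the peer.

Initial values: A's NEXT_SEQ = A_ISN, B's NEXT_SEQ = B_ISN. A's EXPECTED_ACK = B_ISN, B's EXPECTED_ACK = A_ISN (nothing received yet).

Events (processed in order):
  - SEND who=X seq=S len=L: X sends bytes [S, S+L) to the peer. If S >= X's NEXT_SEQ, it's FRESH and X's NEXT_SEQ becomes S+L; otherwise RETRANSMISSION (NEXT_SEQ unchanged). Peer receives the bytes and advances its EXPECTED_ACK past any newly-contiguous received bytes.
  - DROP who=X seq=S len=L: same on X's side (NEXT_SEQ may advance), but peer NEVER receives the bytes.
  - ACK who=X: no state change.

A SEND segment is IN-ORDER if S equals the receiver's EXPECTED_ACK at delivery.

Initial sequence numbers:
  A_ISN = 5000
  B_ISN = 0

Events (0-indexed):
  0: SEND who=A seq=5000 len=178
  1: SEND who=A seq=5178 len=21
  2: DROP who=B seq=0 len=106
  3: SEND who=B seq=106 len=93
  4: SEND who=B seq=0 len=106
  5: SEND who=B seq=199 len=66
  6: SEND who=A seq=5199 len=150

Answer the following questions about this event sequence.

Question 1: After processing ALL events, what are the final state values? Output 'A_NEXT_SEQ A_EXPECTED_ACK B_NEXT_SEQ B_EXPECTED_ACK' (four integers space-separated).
Answer: 5349 265 265 5349

Derivation:
After event 0: A_seq=5178 A_ack=0 B_seq=0 B_ack=5178
After event 1: A_seq=5199 A_ack=0 B_seq=0 B_ack=5199
After event 2: A_seq=5199 A_ack=0 B_seq=106 B_ack=5199
After event 3: A_seq=5199 A_ack=0 B_seq=199 B_ack=5199
After event 4: A_seq=5199 A_ack=199 B_seq=199 B_ack=5199
After event 5: A_seq=5199 A_ack=265 B_seq=265 B_ack=5199
After event 6: A_seq=5349 A_ack=265 B_seq=265 B_ack=5349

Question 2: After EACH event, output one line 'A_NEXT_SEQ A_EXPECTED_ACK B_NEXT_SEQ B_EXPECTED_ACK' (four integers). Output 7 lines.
5178 0 0 5178
5199 0 0 5199
5199 0 106 5199
5199 0 199 5199
5199 199 199 5199
5199 265 265 5199
5349 265 265 5349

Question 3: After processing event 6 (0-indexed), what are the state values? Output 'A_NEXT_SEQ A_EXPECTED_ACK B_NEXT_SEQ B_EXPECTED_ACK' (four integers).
After event 0: A_seq=5178 A_ack=0 B_seq=0 B_ack=5178
After event 1: A_seq=5199 A_ack=0 B_seq=0 B_ack=5199
After event 2: A_seq=5199 A_ack=0 B_seq=106 B_ack=5199
After event 3: A_seq=5199 A_ack=0 B_seq=199 B_ack=5199
After event 4: A_seq=5199 A_ack=199 B_seq=199 B_ack=5199
After event 5: A_seq=5199 A_ack=265 B_seq=265 B_ack=5199
After event 6: A_seq=5349 A_ack=265 B_seq=265 B_ack=5349

5349 265 265 5349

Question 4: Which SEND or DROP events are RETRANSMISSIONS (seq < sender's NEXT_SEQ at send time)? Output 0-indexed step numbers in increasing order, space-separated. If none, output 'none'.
Answer: 4

Derivation:
Step 0: SEND seq=5000 -> fresh
Step 1: SEND seq=5178 -> fresh
Step 2: DROP seq=0 -> fresh
Step 3: SEND seq=106 -> fresh
Step 4: SEND seq=0 -> retransmit
Step 5: SEND seq=199 -> fresh
Step 6: SEND seq=5199 -> fresh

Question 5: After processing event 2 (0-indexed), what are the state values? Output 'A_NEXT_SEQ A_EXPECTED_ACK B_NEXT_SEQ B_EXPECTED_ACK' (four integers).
After event 0: A_seq=5178 A_ack=0 B_seq=0 B_ack=5178
After event 1: A_seq=5199 A_ack=0 B_seq=0 B_ack=5199
After event 2: A_seq=5199 A_ack=0 B_seq=106 B_ack=5199

5199 0 106 5199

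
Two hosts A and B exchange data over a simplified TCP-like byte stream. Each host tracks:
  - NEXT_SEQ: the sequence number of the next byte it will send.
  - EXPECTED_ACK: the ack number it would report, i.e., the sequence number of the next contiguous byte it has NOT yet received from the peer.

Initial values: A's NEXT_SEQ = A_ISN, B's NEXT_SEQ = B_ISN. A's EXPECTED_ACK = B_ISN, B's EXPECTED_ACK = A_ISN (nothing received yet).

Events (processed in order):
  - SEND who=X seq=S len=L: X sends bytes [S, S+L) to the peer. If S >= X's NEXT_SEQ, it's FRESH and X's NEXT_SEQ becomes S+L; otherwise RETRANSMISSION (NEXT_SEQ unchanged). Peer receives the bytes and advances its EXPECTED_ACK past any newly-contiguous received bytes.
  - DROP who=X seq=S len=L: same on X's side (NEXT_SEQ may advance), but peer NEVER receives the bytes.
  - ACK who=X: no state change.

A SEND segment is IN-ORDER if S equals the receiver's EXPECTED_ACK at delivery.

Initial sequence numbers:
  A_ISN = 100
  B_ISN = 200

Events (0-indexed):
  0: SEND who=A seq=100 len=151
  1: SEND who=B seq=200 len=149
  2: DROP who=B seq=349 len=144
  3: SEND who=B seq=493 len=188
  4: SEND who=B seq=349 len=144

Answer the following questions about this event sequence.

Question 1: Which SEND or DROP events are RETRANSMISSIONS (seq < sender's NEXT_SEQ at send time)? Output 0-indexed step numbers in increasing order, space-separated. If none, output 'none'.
Answer: 4

Derivation:
Step 0: SEND seq=100 -> fresh
Step 1: SEND seq=200 -> fresh
Step 2: DROP seq=349 -> fresh
Step 3: SEND seq=493 -> fresh
Step 4: SEND seq=349 -> retransmit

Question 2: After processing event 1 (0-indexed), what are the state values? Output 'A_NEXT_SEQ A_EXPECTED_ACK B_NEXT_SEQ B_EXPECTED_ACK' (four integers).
After event 0: A_seq=251 A_ack=200 B_seq=200 B_ack=251
After event 1: A_seq=251 A_ack=349 B_seq=349 B_ack=251

251 349 349 251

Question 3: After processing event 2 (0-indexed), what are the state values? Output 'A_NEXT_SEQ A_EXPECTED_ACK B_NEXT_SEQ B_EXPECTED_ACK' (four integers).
After event 0: A_seq=251 A_ack=200 B_seq=200 B_ack=251
After event 1: A_seq=251 A_ack=349 B_seq=349 B_ack=251
After event 2: A_seq=251 A_ack=349 B_seq=493 B_ack=251

251 349 493 251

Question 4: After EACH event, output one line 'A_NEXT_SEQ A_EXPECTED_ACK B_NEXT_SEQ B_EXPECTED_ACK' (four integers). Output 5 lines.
251 200 200 251
251 349 349 251
251 349 493 251
251 349 681 251
251 681 681 251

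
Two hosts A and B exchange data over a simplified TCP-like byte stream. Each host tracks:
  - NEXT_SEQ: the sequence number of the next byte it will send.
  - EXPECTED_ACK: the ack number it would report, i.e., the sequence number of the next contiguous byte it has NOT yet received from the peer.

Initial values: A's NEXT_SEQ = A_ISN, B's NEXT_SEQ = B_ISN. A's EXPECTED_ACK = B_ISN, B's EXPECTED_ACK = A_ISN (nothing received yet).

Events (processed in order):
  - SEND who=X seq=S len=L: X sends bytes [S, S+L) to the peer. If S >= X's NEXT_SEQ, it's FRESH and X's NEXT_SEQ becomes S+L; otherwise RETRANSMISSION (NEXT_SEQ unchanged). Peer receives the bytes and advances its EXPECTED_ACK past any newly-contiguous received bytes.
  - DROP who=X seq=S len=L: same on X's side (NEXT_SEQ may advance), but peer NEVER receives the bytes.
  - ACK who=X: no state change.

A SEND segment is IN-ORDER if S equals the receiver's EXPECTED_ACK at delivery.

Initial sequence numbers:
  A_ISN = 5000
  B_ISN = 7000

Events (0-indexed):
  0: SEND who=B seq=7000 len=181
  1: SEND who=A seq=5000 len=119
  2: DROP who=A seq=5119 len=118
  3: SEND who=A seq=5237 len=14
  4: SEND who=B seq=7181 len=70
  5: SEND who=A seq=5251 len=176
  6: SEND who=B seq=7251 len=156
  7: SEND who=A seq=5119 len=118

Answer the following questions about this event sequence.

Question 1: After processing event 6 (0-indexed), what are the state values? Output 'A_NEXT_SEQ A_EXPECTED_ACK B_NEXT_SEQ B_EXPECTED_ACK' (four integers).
After event 0: A_seq=5000 A_ack=7181 B_seq=7181 B_ack=5000
After event 1: A_seq=5119 A_ack=7181 B_seq=7181 B_ack=5119
After event 2: A_seq=5237 A_ack=7181 B_seq=7181 B_ack=5119
After event 3: A_seq=5251 A_ack=7181 B_seq=7181 B_ack=5119
After event 4: A_seq=5251 A_ack=7251 B_seq=7251 B_ack=5119
After event 5: A_seq=5427 A_ack=7251 B_seq=7251 B_ack=5119
After event 6: A_seq=5427 A_ack=7407 B_seq=7407 B_ack=5119

5427 7407 7407 5119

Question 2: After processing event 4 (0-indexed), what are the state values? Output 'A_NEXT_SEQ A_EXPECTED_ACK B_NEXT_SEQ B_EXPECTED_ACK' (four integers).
After event 0: A_seq=5000 A_ack=7181 B_seq=7181 B_ack=5000
After event 1: A_seq=5119 A_ack=7181 B_seq=7181 B_ack=5119
After event 2: A_seq=5237 A_ack=7181 B_seq=7181 B_ack=5119
After event 3: A_seq=5251 A_ack=7181 B_seq=7181 B_ack=5119
After event 4: A_seq=5251 A_ack=7251 B_seq=7251 B_ack=5119

5251 7251 7251 5119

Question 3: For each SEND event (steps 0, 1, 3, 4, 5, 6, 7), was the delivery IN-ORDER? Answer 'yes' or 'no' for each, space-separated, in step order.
Answer: yes yes no yes no yes yes

Derivation:
Step 0: SEND seq=7000 -> in-order
Step 1: SEND seq=5000 -> in-order
Step 3: SEND seq=5237 -> out-of-order
Step 4: SEND seq=7181 -> in-order
Step 5: SEND seq=5251 -> out-of-order
Step 6: SEND seq=7251 -> in-order
Step 7: SEND seq=5119 -> in-order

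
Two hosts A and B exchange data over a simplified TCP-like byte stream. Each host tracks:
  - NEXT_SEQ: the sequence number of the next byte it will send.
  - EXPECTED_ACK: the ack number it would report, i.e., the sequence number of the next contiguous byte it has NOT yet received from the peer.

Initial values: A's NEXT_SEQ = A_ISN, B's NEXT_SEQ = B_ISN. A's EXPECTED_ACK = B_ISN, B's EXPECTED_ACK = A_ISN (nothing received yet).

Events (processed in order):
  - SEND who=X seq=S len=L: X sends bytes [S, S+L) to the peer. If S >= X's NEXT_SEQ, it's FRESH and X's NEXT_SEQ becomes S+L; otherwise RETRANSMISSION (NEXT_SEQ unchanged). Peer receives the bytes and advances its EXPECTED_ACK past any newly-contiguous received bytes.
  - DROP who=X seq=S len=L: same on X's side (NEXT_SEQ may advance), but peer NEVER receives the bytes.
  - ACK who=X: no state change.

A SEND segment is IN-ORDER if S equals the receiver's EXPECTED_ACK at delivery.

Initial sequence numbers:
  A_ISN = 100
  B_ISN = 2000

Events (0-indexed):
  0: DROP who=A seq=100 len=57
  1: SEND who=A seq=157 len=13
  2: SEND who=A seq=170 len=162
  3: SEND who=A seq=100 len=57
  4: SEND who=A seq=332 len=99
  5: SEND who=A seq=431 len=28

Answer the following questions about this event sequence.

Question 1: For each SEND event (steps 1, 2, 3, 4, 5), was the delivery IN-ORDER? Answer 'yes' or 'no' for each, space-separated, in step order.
Step 1: SEND seq=157 -> out-of-order
Step 2: SEND seq=170 -> out-of-order
Step 3: SEND seq=100 -> in-order
Step 4: SEND seq=332 -> in-order
Step 5: SEND seq=431 -> in-order

Answer: no no yes yes yes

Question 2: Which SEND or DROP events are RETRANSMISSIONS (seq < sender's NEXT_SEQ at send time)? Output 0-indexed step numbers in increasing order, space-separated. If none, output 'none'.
Step 0: DROP seq=100 -> fresh
Step 1: SEND seq=157 -> fresh
Step 2: SEND seq=170 -> fresh
Step 3: SEND seq=100 -> retransmit
Step 4: SEND seq=332 -> fresh
Step 5: SEND seq=431 -> fresh

Answer: 3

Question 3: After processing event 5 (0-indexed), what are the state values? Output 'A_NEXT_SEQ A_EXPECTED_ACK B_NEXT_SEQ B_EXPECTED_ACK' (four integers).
After event 0: A_seq=157 A_ack=2000 B_seq=2000 B_ack=100
After event 1: A_seq=170 A_ack=2000 B_seq=2000 B_ack=100
After event 2: A_seq=332 A_ack=2000 B_seq=2000 B_ack=100
After event 3: A_seq=332 A_ack=2000 B_seq=2000 B_ack=332
After event 4: A_seq=431 A_ack=2000 B_seq=2000 B_ack=431
After event 5: A_seq=459 A_ack=2000 B_seq=2000 B_ack=459

459 2000 2000 459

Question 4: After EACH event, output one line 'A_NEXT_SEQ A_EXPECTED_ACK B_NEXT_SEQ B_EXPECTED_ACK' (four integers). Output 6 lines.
157 2000 2000 100
170 2000 2000 100
332 2000 2000 100
332 2000 2000 332
431 2000 2000 431
459 2000 2000 459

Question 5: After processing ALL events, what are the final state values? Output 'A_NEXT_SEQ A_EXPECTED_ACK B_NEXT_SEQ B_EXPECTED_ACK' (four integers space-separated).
Answer: 459 2000 2000 459

Derivation:
After event 0: A_seq=157 A_ack=2000 B_seq=2000 B_ack=100
After event 1: A_seq=170 A_ack=2000 B_seq=2000 B_ack=100
After event 2: A_seq=332 A_ack=2000 B_seq=2000 B_ack=100
After event 3: A_seq=332 A_ack=2000 B_seq=2000 B_ack=332
After event 4: A_seq=431 A_ack=2000 B_seq=2000 B_ack=431
After event 5: A_seq=459 A_ack=2000 B_seq=2000 B_ack=459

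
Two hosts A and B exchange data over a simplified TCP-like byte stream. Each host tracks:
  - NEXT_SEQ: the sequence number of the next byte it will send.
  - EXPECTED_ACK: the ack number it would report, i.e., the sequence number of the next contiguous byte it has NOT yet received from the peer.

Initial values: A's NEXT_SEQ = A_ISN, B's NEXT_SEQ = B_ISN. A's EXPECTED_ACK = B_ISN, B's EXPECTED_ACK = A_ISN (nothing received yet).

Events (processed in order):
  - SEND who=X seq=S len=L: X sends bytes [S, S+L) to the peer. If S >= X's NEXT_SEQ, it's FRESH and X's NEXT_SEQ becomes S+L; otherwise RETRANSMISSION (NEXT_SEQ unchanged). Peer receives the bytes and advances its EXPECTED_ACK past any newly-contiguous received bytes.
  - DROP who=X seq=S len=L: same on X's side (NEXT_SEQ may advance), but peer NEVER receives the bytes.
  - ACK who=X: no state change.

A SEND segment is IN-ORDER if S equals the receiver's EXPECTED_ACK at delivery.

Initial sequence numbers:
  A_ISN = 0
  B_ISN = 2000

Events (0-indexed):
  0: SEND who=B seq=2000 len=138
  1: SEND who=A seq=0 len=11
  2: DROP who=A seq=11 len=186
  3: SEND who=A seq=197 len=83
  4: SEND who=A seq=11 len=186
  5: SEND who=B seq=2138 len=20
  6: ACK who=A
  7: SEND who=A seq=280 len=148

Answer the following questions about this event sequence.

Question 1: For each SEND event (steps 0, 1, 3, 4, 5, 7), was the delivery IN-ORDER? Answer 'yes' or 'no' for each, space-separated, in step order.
Step 0: SEND seq=2000 -> in-order
Step 1: SEND seq=0 -> in-order
Step 3: SEND seq=197 -> out-of-order
Step 4: SEND seq=11 -> in-order
Step 5: SEND seq=2138 -> in-order
Step 7: SEND seq=280 -> in-order

Answer: yes yes no yes yes yes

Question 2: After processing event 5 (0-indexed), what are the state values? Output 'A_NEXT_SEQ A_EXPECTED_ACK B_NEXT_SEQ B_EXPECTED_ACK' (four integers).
After event 0: A_seq=0 A_ack=2138 B_seq=2138 B_ack=0
After event 1: A_seq=11 A_ack=2138 B_seq=2138 B_ack=11
After event 2: A_seq=197 A_ack=2138 B_seq=2138 B_ack=11
After event 3: A_seq=280 A_ack=2138 B_seq=2138 B_ack=11
After event 4: A_seq=280 A_ack=2138 B_seq=2138 B_ack=280
After event 5: A_seq=280 A_ack=2158 B_seq=2158 B_ack=280

280 2158 2158 280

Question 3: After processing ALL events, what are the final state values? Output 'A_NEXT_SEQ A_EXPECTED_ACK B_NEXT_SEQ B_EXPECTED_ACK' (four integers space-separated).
Answer: 428 2158 2158 428

Derivation:
After event 0: A_seq=0 A_ack=2138 B_seq=2138 B_ack=0
After event 1: A_seq=11 A_ack=2138 B_seq=2138 B_ack=11
After event 2: A_seq=197 A_ack=2138 B_seq=2138 B_ack=11
After event 3: A_seq=280 A_ack=2138 B_seq=2138 B_ack=11
After event 4: A_seq=280 A_ack=2138 B_seq=2138 B_ack=280
After event 5: A_seq=280 A_ack=2158 B_seq=2158 B_ack=280
After event 6: A_seq=280 A_ack=2158 B_seq=2158 B_ack=280
After event 7: A_seq=428 A_ack=2158 B_seq=2158 B_ack=428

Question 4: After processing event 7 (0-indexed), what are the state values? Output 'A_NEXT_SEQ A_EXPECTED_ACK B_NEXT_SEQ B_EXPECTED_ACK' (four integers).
After event 0: A_seq=0 A_ack=2138 B_seq=2138 B_ack=0
After event 1: A_seq=11 A_ack=2138 B_seq=2138 B_ack=11
After event 2: A_seq=197 A_ack=2138 B_seq=2138 B_ack=11
After event 3: A_seq=280 A_ack=2138 B_seq=2138 B_ack=11
After event 4: A_seq=280 A_ack=2138 B_seq=2138 B_ack=280
After event 5: A_seq=280 A_ack=2158 B_seq=2158 B_ack=280
After event 6: A_seq=280 A_ack=2158 B_seq=2158 B_ack=280
After event 7: A_seq=428 A_ack=2158 B_seq=2158 B_ack=428

428 2158 2158 428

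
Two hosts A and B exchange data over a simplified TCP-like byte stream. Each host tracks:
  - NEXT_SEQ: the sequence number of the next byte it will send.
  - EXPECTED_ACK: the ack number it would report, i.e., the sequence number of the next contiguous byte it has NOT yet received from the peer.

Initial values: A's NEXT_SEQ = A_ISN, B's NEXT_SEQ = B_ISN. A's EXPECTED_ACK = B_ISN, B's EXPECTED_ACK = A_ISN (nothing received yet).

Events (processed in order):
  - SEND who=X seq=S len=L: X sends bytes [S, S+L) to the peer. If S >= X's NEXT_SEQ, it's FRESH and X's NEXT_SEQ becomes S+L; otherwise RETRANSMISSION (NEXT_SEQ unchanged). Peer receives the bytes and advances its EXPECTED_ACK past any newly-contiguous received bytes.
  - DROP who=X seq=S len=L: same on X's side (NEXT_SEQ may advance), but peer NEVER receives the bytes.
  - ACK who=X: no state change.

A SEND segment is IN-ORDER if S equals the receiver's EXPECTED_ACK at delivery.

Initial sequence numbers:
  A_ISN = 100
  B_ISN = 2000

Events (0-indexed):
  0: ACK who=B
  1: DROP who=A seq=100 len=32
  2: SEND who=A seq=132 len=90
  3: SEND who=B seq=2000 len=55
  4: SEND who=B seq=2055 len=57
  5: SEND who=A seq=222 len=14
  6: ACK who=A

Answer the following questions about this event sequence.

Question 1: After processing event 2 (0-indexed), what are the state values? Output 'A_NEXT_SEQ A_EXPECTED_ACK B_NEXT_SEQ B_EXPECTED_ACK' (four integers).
After event 0: A_seq=100 A_ack=2000 B_seq=2000 B_ack=100
After event 1: A_seq=132 A_ack=2000 B_seq=2000 B_ack=100
After event 2: A_seq=222 A_ack=2000 B_seq=2000 B_ack=100

222 2000 2000 100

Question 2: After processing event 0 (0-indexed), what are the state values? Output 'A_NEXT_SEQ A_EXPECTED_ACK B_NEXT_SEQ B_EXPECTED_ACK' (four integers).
After event 0: A_seq=100 A_ack=2000 B_seq=2000 B_ack=100

100 2000 2000 100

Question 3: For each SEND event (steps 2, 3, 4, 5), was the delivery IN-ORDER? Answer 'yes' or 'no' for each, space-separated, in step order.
Answer: no yes yes no

Derivation:
Step 2: SEND seq=132 -> out-of-order
Step 3: SEND seq=2000 -> in-order
Step 4: SEND seq=2055 -> in-order
Step 5: SEND seq=222 -> out-of-order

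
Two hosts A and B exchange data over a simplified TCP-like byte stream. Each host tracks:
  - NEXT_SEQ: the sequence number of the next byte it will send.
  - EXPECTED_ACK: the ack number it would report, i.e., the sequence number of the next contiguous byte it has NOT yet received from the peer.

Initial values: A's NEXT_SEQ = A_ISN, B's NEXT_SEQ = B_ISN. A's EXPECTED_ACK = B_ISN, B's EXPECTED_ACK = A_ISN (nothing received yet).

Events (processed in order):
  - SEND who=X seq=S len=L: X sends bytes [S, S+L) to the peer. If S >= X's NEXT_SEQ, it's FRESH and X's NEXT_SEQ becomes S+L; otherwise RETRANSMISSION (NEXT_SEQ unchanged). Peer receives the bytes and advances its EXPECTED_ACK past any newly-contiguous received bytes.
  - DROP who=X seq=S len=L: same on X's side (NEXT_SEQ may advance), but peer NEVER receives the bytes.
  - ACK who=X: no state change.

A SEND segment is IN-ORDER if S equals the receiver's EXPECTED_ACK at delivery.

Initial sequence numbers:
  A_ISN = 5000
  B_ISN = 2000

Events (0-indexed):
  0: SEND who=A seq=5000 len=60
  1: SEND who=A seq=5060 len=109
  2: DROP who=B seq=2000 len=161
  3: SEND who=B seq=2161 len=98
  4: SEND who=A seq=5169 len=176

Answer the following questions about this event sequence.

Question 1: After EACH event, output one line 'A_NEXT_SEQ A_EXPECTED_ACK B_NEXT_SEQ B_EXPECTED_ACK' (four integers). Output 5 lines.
5060 2000 2000 5060
5169 2000 2000 5169
5169 2000 2161 5169
5169 2000 2259 5169
5345 2000 2259 5345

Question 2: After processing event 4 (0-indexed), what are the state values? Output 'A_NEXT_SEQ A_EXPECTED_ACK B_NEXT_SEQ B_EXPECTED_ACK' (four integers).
After event 0: A_seq=5060 A_ack=2000 B_seq=2000 B_ack=5060
After event 1: A_seq=5169 A_ack=2000 B_seq=2000 B_ack=5169
After event 2: A_seq=5169 A_ack=2000 B_seq=2161 B_ack=5169
After event 3: A_seq=5169 A_ack=2000 B_seq=2259 B_ack=5169
After event 4: A_seq=5345 A_ack=2000 B_seq=2259 B_ack=5345

5345 2000 2259 5345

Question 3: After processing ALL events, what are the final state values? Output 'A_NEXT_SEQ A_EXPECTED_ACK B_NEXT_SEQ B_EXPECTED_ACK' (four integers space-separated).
Answer: 5345 2000 2259 5345

Derivation:
After event 0: A_seq=5060 A_ack=2000 B_seq=2000 B_ack=5060
After event 1: A_seq=5169 A_ack=2000 B_seq=2000 B_ack=5169
After event 2: A_seq=5169 A_ack=2000 B_seq=2161 B_ack=5169
After event 3: A_seq=5169 A_ack=2000 B_seq=2259 B_ack=5169
After event 4: A_seq=5345 A_ack=2000 B_seq=2259 B_ack=5345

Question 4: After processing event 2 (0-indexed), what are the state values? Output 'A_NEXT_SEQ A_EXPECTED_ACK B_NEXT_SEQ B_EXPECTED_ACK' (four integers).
After event 0: A_seq=5060 A_ack=2000 B_seq=2000 B_ack=5060
After event 1: A_seq=5169 A_ack=2000 B_seq=2000 B_ack=5169
After event 2: A_seq=5169 A_ack=2000 B_seq=2161 B_ack=5169

5169 2000 2161 5169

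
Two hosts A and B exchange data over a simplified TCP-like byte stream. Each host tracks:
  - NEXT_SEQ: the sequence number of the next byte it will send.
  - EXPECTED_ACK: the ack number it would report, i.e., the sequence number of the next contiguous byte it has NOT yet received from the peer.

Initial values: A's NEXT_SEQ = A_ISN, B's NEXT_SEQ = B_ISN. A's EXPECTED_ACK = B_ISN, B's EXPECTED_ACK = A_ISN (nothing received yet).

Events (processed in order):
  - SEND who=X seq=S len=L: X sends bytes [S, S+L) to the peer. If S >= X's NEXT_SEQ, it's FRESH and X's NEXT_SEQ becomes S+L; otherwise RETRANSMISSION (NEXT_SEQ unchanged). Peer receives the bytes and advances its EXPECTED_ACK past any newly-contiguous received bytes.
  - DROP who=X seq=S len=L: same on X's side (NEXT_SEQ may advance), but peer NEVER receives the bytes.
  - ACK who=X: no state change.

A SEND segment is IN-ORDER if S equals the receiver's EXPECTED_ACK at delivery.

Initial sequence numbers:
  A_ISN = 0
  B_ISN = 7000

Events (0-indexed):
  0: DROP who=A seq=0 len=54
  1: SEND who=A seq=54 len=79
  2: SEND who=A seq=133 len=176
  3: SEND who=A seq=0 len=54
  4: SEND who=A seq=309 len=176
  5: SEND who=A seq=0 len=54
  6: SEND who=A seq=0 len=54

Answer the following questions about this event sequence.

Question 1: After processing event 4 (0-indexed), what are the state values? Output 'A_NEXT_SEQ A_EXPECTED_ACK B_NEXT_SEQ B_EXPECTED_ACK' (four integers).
After event 0: A_seq=54 A_ack=7000 B_seq=7000 B_ack=0
After event 1: A_seq=133 A_ack=7000 B_seq=7000 B_ack=0
After event 2: A_seq=309 A_ack=7000 B_seq=7000 B_ack=0
After event 3: A_seq=309 A_ack=7000 B_seq=7000 B_ack=309
After event 4: A_seq=485 A_ack=7000 B_seq=7000 B_ack=485

485 7000 7000 485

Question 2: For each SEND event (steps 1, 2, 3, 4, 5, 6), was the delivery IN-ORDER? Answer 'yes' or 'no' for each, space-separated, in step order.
Step 1: SEND seq=54 -> out-of-order
Step 2: SEND seq=133 -> out-of-order
Step 3: SEND seq=0 -> in-order
Step 4: SEND seq=309 -> in-order
Step 5: SEND seq=0 -> out-of-order
Step 6: SEND seq=0 -> out-of-order

Answer: no no yes yes no no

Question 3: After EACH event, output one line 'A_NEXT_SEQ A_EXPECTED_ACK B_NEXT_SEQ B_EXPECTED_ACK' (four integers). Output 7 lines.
54 7000 7000 0
133 7000 7000 0
309 7000 7000 0
309 7000 7000 309
485 7000 7000 485
485 7000 7000 485
485 7000 7000 485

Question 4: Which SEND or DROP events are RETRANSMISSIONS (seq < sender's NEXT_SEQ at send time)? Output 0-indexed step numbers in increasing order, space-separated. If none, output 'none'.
Answer: 3 5 6

Derivation:
Step 0: DROP seq=0 -> fresh
Step 1: SEND seq=54 -> fresh
Step 2: SEND seq=133 -> fresh
Step 3: SEND seq=0 -> retransmit
Step 4: SEND seq=309 -> fresh
Step 5: SEND seq=0 -> retransmit
Step 6: SEND seq=0 -> retransmit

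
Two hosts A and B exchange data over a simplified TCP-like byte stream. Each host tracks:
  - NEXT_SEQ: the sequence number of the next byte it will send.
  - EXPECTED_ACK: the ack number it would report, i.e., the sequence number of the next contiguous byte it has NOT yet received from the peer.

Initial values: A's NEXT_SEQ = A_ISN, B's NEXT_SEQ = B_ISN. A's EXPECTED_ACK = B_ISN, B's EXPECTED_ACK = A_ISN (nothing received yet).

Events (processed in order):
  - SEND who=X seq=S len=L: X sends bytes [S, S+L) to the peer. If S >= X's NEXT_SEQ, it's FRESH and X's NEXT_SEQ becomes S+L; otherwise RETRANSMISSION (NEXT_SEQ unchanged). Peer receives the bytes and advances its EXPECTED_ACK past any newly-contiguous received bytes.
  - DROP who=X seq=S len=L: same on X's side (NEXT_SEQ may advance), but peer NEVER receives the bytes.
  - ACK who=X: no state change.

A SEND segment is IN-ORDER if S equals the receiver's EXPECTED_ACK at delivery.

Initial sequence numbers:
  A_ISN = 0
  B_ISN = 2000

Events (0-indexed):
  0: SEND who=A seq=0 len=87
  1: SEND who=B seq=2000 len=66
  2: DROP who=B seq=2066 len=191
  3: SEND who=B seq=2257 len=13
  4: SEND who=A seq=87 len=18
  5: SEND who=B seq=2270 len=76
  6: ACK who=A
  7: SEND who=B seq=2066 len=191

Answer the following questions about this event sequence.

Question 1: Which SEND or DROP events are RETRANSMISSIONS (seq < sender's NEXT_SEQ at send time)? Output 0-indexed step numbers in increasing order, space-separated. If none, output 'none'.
Answer: 7

Derivation:
Step 0: SEND seq=0 -> fresh
Step 1: SEND seq=2000 -> fresh
Step 2: DROP seq=2066 -> fresh
Step 3: SEND seq=2257 -> fresh
Step 4: SEND seq=87 -> fresh
Step 5: SEND seq=2270 -> fresh
Step 7: SEND seq=2066 -> retransmit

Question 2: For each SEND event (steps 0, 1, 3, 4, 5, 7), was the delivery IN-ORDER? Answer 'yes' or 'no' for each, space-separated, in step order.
Step 0: SEND seq=0 -> in-order
Step 1: SEND seq=2000 -> in-order
Step 3: SEND seq=2257 -> out-of-order
Step 4: SEND seq=87 -> in-order
Step 5: SEND seq=2270 -> out-of-order
Step 7: SEND seq=2066 -> in-order

Answer: yes yes no yes no yes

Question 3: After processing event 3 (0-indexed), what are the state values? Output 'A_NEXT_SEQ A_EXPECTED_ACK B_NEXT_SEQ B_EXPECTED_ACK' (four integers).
After event 0: A_seq=87 A_ack=2000 B_seq=2000 B_ack=87
After event 1: A_seq=87 A_ack=2066 B_seq=2066 B_ack=87
After event 2: A_seq=87 A_ack=2066 B_seq=2257 B_ack=87
After event 3: A_seq=87 A_ack=2066 B_seq=2270 B_ack=87

87 2066 2270 87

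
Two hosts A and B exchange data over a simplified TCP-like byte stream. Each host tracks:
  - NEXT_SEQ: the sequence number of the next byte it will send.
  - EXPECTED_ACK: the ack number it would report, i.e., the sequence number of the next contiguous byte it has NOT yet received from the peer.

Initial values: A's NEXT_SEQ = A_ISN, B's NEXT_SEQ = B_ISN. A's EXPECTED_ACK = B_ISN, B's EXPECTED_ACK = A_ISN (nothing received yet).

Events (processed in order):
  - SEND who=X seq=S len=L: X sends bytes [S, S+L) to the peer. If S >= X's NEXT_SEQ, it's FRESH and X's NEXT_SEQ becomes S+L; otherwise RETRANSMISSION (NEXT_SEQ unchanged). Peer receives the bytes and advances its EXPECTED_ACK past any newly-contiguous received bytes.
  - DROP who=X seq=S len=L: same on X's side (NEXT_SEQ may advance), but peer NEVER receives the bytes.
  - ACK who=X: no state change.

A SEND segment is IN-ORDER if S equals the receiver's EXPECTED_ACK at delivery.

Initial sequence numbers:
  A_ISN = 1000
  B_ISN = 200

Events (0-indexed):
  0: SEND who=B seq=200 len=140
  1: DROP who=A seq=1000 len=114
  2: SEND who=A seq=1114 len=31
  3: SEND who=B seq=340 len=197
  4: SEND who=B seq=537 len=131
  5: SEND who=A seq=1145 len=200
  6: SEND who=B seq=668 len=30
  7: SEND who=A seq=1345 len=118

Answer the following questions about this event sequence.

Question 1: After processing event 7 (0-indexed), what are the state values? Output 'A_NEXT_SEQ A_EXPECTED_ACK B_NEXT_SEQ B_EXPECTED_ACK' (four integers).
After event 0: A_seq=1000 A_ack=340 B_seq=340 B_ack=1000
After event 1: A_seq=1114 A_ack=340 B_seq=340 B_ack=1000
After event 2: A_seq=1145 A_ack=340 B_seq=340 B_ack=1000
After event 3: A_seq=1145 A_ack=537 B_seq=537 B_ack=1000
After event 4: A_seq=1145 A_ack=668 B_seq=668 B_ack=1000
After event 5: A_seq=1345 A_ack=668 B_seq=668 B_ack=1000
After event 6: A_seq=1345 A_ack=698 B_seq=698 B_ack=1000
After event 7: A_seq=1463 A_ack=698 B_seq=698 B_ack=1000

1463 698 698 1000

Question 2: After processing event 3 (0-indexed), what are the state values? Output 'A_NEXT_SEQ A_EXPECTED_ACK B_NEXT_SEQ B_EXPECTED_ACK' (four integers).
After event 0: A_seq=1000 A_ack=340 B_seq=340 B_ack=1000
After event 1: A_seq=1114 A_ack=340 B_seq=340 B_ack=1000
After event 2: A_seq=1145 A_ack=340 B_seq=340 B_ack=1000
After event 3: A_seq=1145 A_ack=537 B_seq=537 B_ack=1000

1145 537 537 1000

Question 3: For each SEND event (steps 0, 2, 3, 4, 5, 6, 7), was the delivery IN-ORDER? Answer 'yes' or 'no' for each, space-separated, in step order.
Answer: yes no yes yes no yes no

Derivation:
Step 0: SEND seq=200 -> in-order
Step 2: SEND seq=1114 -> out-of-order
Step 3: SEND seq=340 -> in-order
Step 4: SEND seq=537 -> in-order
Step 5: SEND seq=1145 -> out-of-order
Step 6: SEND seq=668 -> in-order
Step 7: SEND seq=1345 -> out-of-order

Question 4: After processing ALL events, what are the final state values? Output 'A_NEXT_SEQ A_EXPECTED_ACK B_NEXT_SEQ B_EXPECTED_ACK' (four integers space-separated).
After event 0: A_seq=1000 A_ack=340 B_seq=340 B_ack=1000
After event 1: A_seq=1114 A_ack=340 B_seq=340 B_ack=1000
After event 2: A_seq=1145 A_ack=340 B_seq=340 B_ack=1000
After event 3: A_seq=1145 A_ack=537 B_seq=537 B_ack=1000
After event 4: A_seq=1145 A_ack=668 B_seq=668 B_ack=1000
After event 5: A_seq=1345 A_ack=668 B_seq=668 B_ack=1000
After event 6: A_seq=1345 A_ack=698 B_seq=698 B_ack=1000
After event 7: A_seq=1463 A_ack=698 B_seq=698 B_ack=1000

Answer: 1463 698 698 1000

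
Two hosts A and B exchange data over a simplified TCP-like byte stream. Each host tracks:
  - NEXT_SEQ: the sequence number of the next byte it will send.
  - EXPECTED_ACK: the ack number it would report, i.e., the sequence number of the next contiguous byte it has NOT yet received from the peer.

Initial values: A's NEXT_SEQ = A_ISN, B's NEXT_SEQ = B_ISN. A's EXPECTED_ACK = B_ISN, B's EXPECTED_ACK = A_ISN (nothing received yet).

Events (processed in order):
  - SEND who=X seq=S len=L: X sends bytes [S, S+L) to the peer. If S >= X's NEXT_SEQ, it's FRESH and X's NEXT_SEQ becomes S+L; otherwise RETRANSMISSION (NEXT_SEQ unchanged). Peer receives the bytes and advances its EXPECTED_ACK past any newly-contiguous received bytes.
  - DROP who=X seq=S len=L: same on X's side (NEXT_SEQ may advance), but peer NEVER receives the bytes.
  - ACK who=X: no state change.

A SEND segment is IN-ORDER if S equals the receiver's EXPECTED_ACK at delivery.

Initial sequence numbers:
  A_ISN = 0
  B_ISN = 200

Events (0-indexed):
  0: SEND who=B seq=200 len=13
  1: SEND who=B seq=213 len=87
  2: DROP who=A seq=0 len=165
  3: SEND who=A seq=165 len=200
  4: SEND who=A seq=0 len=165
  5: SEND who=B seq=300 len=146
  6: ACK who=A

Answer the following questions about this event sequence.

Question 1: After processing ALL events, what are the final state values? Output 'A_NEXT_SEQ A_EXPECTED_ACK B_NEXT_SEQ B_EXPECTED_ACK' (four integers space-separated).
Answer: 365 446 446 365

Derivation:
After event 0: A_seq=0 A_ack=213 B_seq=213 B_ack=0
After event 1: A_seq=0 A_ack=300 B_seq=300 B_ack=0
After event 2: A_seq=165 A_ack=300 B_seq=300 B_ack=0
After event 3: A_seq=365 A_ack=300 B_seq=300 B_ack=0
After event 4: A_seq=365 A_ack=300 B_seq=300 B_ack=365
After event 5: A_seq=365 A_ack=446 B_seq=446 B_ack=365
After event 6: A_seq=365 A_ack=446 B_seq=446 B_ack=365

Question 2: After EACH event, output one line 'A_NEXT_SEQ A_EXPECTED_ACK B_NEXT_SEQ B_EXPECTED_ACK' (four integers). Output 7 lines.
0 213 213 0
0 300 300 0
165 300 300 0
365 300 300 0
365 300 300 365
365 446 446 365
365 446 446 365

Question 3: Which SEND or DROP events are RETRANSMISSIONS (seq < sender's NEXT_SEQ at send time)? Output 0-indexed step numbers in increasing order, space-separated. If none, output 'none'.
Answer: 4

Derivation:
Step 0: SEND seq=200 -> fresh
Step 1: SEND seq=213 -> fresh
Step 2: DROP seq=0 -> fresh
Step 3: SEND seq=165 -> fresh
Step 4: SEND seq=0 -> retransmit
Step 5: SEND seq=300 -> fresh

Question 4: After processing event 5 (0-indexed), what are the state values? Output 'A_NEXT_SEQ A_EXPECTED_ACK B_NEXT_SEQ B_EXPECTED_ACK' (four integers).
After event 0: A_seq=0 A_ack=213 B_seq=213 B_ack=0
After event 1: A_seq=0 A_ack=300 B_seq=300 B_ack=0
After event 2: A_seq=165 A_ack=300 B_seq=300 B_ack=0
After event 3: A_seq=365 A_ack=300 B_seq=300 B_ack=0
After event 4: A_seq=365 A_ack=300 B_seq=300 B_ack=365
After event 5: A_seq=365 A_ack=446 B_seq=446 B_ack=365

365 446 446 365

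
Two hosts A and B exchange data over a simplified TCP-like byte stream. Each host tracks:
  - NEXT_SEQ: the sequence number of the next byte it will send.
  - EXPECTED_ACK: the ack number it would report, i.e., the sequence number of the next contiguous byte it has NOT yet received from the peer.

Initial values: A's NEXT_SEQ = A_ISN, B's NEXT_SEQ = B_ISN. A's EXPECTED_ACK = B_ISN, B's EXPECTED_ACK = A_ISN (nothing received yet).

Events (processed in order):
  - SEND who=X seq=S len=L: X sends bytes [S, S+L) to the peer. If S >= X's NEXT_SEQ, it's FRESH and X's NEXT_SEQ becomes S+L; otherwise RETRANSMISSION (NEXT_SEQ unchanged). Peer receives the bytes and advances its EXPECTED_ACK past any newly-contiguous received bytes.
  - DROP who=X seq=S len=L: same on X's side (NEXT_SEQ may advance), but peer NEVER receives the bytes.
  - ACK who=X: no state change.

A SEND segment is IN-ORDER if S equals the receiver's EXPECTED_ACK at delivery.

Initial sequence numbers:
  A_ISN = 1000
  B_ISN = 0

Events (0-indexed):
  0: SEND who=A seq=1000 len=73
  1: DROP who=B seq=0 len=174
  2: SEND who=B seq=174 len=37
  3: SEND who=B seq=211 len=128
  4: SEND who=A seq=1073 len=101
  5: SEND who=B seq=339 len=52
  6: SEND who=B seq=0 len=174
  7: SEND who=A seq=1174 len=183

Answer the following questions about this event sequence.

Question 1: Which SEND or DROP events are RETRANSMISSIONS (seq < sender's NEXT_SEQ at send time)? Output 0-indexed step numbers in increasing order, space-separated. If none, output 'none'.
Answer: 6

Derivation:
Step 0: SEND seq=1000 -> fresh
Step 1: DROP seq=0 -> fresh
Step 2: SEND seq=174 -> fresh
Step 3: SEND seq=211 -> fresh
Step 4: SEND seq=1073 -> fresh
Step 5: SEND seq=339 -> fresh
Step 6: SEND seq=0 -> retransmit
Step 7: SEND seq=1174 -> fresh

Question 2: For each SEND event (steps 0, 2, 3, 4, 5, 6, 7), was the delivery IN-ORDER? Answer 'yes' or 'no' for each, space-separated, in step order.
Step 0: SEND seq=1000 -> in-order
Step 2: SEND seq=174 -> out-of-order
Step 3: SEND seq=211 -> out-of-order
Step 4: SEND seq=1073 -> in-order
Step 5: SEND seq=339 -> out-of-order
Step 6: SEND seq=0 -> in-order
Step 7: SEND seq=1174 -> in-order

Answer: yes no no yes no yes yes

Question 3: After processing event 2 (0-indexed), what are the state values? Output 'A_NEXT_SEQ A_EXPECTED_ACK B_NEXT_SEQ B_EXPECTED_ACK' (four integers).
After event 0: A_seq=1073 A_ack=0 B_seq=0 B_ack=1073
After event 1: A_seq=1073 A_ack=0 B_seq=174 B_ack=1073
After event 2: A_seq=1073 A_ack=0 B_seq=211 B_ack=1073

1073 0 211 1073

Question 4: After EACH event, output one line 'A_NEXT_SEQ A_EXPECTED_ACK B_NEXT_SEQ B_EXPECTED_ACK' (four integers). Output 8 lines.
1073 0 0 1073
1073 0 174 1073
1073 0 211 1073
1073 0 339 1073
1174 0 339 1174
1174 0 391 1174
1174 391 391 1174
1357 391 391 1357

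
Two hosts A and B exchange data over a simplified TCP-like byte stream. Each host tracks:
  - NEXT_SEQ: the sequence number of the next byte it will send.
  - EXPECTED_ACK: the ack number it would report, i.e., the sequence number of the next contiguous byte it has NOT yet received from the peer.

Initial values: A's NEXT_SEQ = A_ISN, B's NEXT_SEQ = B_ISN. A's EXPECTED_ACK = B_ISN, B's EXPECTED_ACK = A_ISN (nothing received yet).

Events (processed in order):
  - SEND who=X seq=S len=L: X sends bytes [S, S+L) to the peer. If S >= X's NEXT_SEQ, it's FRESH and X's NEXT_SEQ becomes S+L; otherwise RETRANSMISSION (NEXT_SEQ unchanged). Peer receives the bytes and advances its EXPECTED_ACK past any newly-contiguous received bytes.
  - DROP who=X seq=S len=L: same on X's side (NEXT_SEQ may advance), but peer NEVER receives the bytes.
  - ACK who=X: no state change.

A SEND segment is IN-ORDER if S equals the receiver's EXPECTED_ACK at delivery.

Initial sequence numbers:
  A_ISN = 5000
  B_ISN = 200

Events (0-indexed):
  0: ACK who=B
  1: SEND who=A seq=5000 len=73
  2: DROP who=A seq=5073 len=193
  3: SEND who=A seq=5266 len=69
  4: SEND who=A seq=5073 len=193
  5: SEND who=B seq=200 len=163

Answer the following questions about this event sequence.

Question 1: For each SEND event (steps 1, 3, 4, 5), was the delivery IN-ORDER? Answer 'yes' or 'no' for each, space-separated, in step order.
Step 1: SEND seq=5000 -> in-order
Step 3: SEND seq=5266 -> out-of-order
Step 4: SEND seq=5073 -> in-order
Step 5: SEND seq=200 -> in-order

Answer: yes no yes yes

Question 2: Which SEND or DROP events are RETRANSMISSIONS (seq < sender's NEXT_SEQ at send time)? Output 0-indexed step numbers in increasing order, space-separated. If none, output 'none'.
Answer: 4

Derivation:
Step 1: SEND seq=5000 -> fresh
Step 2: DROP seq=5073 -> fresh
Step 3: SEND seq=5266 -> fresh
Step 4: SEND seq=5073 -> retransmit
Step 5: SEND seq=200 -> fresh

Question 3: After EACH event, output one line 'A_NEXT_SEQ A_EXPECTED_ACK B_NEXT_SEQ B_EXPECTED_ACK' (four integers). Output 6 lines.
5000 200 200 5000
5073 200 200 5073
5266 200 200 5073
5335 200 200 5073
5335 200 200 5335
5335 363 363 5335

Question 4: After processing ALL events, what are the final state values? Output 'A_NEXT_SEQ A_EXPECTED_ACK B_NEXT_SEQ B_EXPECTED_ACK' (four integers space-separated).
After event 0: A_seq=5000 A_ack=200 B_seq=200 B_ack=5000
After event 1: A_seq=5073 A_ack=200 B_seq=200 B_ack=5073
After event 2: A_seq=5266 A_ack=200 B_seq=200 B_ack=5073
After event 3: A_seq=5335 A_ack=200 B_seq=200 B_ack=5073
After event 4: A_seq=5335 A_ack=200 B_seq=200 B_ack=5335
After event 5: A_seq=5335 A_ack=363 B_seq=363 B_ack=5335

Answer: 5335 363 363 5335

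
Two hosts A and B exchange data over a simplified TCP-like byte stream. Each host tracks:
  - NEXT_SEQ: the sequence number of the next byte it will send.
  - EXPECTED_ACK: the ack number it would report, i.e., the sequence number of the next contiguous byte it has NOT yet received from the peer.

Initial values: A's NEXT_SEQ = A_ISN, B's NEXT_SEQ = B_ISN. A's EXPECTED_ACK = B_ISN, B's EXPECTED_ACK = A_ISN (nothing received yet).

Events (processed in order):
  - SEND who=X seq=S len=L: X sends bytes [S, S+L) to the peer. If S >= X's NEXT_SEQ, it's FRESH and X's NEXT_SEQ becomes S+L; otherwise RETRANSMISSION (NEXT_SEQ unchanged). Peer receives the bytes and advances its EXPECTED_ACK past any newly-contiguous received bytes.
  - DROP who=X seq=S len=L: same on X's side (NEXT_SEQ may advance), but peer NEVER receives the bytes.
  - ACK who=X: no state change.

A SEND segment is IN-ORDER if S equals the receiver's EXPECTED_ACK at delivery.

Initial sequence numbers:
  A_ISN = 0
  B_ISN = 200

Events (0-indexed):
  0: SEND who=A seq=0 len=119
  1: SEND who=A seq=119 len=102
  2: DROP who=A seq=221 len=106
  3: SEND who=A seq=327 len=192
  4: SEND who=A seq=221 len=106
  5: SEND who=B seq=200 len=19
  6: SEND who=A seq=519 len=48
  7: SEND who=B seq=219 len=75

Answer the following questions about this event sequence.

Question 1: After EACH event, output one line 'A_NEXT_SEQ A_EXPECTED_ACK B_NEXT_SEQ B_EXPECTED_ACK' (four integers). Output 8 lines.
119 200 200 119
221 200 200 221
327 200 200 221
519 200 200 221
519 200 200 519
519 219 219 519
567 219 219 567
567 294 294 567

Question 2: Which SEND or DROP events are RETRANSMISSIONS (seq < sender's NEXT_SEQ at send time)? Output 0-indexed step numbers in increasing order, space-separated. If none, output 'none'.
Step 0: SEND seq=0 -> fresh
Step 1: SEND seq=119 -> fresh
Step 2: DROP seq=221 -> fresh
Step 3: SEND seq=327 -> fresh
Step 4: SEND seq=221 -> retransmit
Step 5: SEND seq=200 -> fresh
Step 6: SEND seq=519 -> fresh
Step 7: SEND seq=219 -> fresh

Answer: 4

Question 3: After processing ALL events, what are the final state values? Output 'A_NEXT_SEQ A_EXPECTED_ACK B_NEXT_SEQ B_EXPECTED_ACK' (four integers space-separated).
After event 0: A_seq=119 A_ack=200 B_seq=200 B_ack=119
After event 1: A_seq=221 A_ack=200 B_seq=200 B_ack=221
After event 2: A_seq=327 A_ack=200 B_seq=200 B_ack=221
After event 3: A_seq=519 A_ack=200 B_seq=200 B_ack=221
After event 4: A_seq=519 A_ack=200 B_seq=200 B_ack=519
After event 5: A_seq=519 A_ack=219 B_seq=219 B_ack=519
After event 6: A_seq=567 A_ack=219 B_seq=219 B_ack=567
After event 7: A_seq=567 A_ack=294 B_seq=294 B_ack=567

Answer: 567 294 294 567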